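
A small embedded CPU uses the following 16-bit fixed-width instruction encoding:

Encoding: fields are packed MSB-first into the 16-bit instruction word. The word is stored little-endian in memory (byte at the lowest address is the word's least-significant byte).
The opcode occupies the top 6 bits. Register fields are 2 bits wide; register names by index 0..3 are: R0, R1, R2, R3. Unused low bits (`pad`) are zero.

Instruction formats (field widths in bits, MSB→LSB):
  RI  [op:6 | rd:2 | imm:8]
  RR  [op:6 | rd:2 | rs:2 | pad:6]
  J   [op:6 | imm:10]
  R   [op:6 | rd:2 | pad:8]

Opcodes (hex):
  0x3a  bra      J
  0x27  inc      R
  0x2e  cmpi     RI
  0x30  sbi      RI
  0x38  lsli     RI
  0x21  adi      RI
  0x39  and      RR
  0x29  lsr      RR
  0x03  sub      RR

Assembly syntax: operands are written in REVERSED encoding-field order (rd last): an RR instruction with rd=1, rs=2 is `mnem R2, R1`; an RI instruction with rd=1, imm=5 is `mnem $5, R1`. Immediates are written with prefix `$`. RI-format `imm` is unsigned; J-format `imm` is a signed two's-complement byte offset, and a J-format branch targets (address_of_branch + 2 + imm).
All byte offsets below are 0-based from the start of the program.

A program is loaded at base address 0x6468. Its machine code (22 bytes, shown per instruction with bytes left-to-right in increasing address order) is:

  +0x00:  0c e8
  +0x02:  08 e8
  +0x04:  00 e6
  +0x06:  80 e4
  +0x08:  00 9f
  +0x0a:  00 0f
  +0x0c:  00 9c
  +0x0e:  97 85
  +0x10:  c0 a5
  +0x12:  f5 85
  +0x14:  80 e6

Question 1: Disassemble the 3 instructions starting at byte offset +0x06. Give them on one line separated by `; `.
off 0x06: read 80 e4 as little → 0xe480
  top 6b → 0x39 → and [RR]
  [9:8] rd=0 = R0
  [7:6] rs=2 = R2
off 0x08: read 00 9f as little → 0x9f00
  top 6b → 0x27 → inc [R]
  [9:8] rd=3 = R3
off 0x0a: read 00 0f as little → 0x0f00
  top 6b → 0x3 → sub [RR]
  [9:8] rd=3 = R3
  [7:6] rs=0 = R0

and R2, R0; inc R3; sub R0, R3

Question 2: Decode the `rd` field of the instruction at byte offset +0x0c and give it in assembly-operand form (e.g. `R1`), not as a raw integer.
[0c] 00 9c → 0x9c00
  top 6b → 0x27 → inc [R]
  rd@[9:8]=0x0 ⇒ R0

R0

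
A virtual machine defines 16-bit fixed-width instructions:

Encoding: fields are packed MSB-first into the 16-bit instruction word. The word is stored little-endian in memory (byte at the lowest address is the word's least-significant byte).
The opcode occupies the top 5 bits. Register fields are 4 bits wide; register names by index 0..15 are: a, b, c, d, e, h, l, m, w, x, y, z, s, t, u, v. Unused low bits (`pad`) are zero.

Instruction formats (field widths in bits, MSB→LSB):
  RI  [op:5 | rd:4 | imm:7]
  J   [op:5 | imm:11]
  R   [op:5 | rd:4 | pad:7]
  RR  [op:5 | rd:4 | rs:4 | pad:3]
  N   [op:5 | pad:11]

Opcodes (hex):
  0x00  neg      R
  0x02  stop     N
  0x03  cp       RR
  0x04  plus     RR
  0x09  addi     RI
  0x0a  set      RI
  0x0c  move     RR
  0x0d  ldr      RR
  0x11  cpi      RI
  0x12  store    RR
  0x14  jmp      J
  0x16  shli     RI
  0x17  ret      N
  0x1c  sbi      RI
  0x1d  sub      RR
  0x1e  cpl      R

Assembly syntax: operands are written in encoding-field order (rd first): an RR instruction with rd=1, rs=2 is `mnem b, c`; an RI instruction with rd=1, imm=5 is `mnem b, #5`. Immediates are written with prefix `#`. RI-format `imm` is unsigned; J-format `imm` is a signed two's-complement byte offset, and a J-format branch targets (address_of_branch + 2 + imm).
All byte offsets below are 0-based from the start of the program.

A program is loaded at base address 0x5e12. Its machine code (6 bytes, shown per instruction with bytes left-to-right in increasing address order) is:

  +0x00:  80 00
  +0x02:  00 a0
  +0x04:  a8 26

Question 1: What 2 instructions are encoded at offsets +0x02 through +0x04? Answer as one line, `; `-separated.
jmp #0; plus t, h

off 0x02: read 00 a0 as little → 0xa000
  opcode bits[15:11]=0x14: jmp/J
  [10:0] imm=0 = #0
off 0x04: read a8 26 as little → 0x26a8
  opcode bits[15:11]=0x4: plus/RR
  [10:7] rd=13 = t
  [6:3] rs=5 = h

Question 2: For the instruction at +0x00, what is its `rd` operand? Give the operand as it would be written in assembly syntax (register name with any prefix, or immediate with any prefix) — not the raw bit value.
b

[00] 80 00 → 0x0080
  opcode bits[15:11]=0x0: neg/R
  [10:7] rd=1 = b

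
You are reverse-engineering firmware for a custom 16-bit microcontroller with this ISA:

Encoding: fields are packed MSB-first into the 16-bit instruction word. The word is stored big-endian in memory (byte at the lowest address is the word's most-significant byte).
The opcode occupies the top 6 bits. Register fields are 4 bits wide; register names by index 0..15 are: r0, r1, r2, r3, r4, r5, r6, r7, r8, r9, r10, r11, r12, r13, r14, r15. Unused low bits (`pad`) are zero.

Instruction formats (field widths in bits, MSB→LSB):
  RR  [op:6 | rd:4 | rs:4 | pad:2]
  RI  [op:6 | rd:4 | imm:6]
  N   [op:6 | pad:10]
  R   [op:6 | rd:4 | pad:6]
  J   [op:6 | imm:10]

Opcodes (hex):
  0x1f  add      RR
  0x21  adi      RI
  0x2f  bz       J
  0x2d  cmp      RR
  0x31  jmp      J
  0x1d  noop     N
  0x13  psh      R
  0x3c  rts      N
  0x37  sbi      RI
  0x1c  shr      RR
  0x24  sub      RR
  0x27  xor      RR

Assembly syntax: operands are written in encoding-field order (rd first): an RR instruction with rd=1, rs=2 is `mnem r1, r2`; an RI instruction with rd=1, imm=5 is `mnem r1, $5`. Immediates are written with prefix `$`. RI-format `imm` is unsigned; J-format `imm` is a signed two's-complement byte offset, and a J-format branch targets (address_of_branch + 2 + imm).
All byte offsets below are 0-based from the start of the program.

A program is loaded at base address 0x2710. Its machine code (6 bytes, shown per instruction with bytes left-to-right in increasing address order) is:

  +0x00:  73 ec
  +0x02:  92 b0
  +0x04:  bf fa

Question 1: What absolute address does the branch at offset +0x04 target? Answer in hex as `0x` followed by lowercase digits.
off 0x04: read bf fa as big → 0xbffa
  top 6b → 0x2f → bz [J]
  [9:0] imm=1018 (s10→-6) = $-6
  target = base 0x2710 + off 0x04 + 2 + imm -6 = 0x2710

0x2710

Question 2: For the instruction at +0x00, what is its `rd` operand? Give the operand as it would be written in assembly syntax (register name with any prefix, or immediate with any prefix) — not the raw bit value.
r15

+0x00: 73 ec ⇒ word 0x73ec (big)
  op=0x73ec>>10=0x1c ⇒ shr (RR)
  rd@[9:6]=0xf ⇒ r15
  rs@[5:2]=0xb ⇒ r11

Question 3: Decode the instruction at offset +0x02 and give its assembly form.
off 0x02: read 92 b0 as big → 0x92b0
  op=0x92b0>>10=0x24 ⇒ sub (RR)
  rd: (w>>6)&0xf=0xa → r10
  rs: (w>>2)&0xf=0xc → r12

sub r10, r12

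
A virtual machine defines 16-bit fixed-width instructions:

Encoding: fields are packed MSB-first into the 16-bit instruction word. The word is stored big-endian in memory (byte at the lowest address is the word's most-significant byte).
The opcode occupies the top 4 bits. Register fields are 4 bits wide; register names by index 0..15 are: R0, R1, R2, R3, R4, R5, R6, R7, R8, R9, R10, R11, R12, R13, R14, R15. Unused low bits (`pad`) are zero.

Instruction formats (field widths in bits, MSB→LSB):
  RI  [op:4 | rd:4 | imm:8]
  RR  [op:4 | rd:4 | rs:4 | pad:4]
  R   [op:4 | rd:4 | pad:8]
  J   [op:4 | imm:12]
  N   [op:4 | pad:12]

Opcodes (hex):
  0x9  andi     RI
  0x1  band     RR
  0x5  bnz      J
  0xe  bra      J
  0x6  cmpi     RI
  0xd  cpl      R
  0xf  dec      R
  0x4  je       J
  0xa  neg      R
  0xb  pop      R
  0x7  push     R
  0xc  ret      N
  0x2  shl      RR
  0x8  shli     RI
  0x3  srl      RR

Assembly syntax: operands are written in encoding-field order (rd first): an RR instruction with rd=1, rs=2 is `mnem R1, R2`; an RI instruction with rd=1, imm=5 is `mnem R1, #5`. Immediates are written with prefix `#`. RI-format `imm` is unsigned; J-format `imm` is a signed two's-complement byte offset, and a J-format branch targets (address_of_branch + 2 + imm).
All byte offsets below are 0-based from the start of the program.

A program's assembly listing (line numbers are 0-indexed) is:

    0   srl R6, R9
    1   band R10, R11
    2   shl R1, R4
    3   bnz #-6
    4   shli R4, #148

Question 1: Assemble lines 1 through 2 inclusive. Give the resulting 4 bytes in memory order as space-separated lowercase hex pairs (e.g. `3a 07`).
line 1 (band): pack op=0x1:4|rd=10:4|rs=11:4|pad=0:4 = 0x1ab0; big→ 1a b0
line 2 (shl): pack op=0x2:4|rd=1:4|rs=4:4|pad=0:4 = 0x2140; big→ 21 40

1a b0 21 40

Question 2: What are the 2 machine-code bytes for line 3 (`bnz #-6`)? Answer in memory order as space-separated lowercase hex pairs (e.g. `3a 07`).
L3: bnz op=0x5:4|imm=-6:12 ⇒ 0x5ffa ⇒ big 5f fa

5f fa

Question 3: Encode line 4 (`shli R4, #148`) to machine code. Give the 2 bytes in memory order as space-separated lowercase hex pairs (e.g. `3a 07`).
4. shli fields op=0x8:4|rd=4:4|imm=148:8 → word 8494h → 84 94

84 94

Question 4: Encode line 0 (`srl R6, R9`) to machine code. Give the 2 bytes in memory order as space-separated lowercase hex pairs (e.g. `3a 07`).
0. srl fields op=0x3:4|rd=6:4|rs=9:4|pad=0:4 → word 3690h → 36 90

36 90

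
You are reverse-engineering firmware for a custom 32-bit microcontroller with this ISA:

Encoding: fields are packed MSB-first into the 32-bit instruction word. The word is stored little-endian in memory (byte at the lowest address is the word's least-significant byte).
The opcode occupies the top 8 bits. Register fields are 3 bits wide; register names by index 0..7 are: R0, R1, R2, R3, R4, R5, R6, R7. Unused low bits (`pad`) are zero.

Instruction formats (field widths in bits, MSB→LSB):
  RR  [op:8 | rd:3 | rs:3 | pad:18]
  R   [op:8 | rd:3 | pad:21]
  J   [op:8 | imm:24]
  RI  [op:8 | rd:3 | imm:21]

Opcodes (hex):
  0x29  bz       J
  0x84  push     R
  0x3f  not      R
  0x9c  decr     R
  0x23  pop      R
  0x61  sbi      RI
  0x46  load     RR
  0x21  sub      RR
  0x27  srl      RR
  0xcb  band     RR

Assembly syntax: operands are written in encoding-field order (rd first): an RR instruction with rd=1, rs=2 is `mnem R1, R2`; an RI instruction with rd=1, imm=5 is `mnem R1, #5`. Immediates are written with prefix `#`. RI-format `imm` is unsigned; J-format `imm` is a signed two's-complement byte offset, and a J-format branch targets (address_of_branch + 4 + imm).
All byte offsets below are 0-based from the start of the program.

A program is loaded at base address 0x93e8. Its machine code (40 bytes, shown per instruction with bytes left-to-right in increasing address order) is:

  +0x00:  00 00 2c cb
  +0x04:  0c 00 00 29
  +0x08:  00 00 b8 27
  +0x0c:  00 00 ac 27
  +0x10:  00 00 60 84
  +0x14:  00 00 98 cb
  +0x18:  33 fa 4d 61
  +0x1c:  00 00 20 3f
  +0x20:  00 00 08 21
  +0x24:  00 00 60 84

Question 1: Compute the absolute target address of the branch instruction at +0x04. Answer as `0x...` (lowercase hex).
[04] 0c 00 00 29 → 0x2900000c
  op=0x2900000c>>24=0x29 ⇒ bz (J)
  [23:0] imm=12 = #12
  target = base 0x93e8 + off 0x04 + 4 + imm 12 = 0x93fc

0x93fc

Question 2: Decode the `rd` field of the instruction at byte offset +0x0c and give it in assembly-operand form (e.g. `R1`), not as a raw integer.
@+0c  little-endian(00 00 ac 27) = 0x27ac0000
  op=0x27ac0000>>24=0x27 ⇒ srl (RR)
  rd: (w>>21)&0x7=0x5 → R5
  rs: (w>>18)&0x7=0x3 → R3

R5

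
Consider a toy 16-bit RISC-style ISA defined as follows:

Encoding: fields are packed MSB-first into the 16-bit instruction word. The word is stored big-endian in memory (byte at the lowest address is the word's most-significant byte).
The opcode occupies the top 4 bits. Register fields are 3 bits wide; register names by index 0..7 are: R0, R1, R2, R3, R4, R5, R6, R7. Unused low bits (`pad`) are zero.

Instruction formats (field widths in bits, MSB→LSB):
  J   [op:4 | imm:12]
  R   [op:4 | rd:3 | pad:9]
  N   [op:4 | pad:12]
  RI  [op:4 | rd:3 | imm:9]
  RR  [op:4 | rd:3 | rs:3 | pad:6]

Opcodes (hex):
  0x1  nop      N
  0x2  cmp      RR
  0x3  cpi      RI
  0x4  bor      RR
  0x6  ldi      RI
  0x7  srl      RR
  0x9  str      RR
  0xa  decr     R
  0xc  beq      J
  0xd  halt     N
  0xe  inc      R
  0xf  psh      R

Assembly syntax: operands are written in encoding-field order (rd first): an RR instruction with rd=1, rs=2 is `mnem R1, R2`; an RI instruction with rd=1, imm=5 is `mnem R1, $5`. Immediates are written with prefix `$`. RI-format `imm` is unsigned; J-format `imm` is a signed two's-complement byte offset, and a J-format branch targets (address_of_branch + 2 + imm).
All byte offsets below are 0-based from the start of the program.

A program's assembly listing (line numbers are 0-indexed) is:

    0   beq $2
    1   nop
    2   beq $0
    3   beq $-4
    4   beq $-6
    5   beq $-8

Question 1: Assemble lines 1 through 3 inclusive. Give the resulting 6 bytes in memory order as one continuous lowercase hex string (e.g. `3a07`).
1. nop fields op=0x1:4|pad=0:12 → word 1000h → 10 00
2. beq fields op=0xc:4|imm=0:12 → word c000h → c0 00
3. beq fields op=0xc:4|imm=-4:12 → word cffch → cf fc

1000c000cffc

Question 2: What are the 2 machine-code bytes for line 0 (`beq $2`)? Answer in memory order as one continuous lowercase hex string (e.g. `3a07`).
c002

0. beq fields op=0xc:4|imm=2:12 → word c002h → c0 02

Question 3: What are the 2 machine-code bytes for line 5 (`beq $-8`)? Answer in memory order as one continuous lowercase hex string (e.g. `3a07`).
line 5 (beq): pack op=0xc:4|imm=-8:12 = 0xcff8; big→ cf f8

cff8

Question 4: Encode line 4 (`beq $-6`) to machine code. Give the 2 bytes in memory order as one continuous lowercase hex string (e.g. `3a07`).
cffa

4. beq fields op=0xc:4|imm=-6:12 → word cffah → cf fa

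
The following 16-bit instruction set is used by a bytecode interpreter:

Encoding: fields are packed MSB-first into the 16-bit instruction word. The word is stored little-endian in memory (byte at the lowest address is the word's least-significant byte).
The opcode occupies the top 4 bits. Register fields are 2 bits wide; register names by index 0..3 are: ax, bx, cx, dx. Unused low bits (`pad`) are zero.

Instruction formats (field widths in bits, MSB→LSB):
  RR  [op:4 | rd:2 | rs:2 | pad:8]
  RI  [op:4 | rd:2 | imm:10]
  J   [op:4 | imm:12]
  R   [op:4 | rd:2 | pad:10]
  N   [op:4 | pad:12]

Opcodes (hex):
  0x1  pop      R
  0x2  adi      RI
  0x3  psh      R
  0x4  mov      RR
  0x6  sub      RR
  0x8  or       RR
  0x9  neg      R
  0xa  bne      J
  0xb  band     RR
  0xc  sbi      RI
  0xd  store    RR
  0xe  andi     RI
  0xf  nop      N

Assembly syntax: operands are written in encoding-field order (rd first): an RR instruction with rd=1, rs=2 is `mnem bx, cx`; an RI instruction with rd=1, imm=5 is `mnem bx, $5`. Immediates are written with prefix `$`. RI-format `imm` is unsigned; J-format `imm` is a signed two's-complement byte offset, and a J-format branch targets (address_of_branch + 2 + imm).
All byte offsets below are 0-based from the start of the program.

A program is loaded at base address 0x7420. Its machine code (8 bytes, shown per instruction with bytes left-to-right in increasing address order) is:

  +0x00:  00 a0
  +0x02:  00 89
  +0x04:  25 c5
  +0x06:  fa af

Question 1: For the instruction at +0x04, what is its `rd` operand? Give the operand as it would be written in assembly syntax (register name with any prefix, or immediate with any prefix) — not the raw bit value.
bx

[04] 25 c5 → 0xc525
  top 4b → 0xc → sbi [RI]
  rd@[11:10]=0x1 ⇒ bx
  imm@[9:0]=0x125 ⇒ $293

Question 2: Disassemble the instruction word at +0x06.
bne $-6

+0x06: fa af ⇒ word 0xaffa (little)
  opcode bits[15:12]=0xa: bne/J
  [11:0] imm=4090 (s12→-6) = $-6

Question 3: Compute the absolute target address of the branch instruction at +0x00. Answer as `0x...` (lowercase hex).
0x7422

off 0x00: read 00 a0 as little → 0xa000
  op=0xa000>>12=0xa ⇒ bne (J)
  imm: (w>>0)&0xfff=0x0 → $0
  target = base 0x7420 + off 0x00 + 2 + imm 0 = 0x7422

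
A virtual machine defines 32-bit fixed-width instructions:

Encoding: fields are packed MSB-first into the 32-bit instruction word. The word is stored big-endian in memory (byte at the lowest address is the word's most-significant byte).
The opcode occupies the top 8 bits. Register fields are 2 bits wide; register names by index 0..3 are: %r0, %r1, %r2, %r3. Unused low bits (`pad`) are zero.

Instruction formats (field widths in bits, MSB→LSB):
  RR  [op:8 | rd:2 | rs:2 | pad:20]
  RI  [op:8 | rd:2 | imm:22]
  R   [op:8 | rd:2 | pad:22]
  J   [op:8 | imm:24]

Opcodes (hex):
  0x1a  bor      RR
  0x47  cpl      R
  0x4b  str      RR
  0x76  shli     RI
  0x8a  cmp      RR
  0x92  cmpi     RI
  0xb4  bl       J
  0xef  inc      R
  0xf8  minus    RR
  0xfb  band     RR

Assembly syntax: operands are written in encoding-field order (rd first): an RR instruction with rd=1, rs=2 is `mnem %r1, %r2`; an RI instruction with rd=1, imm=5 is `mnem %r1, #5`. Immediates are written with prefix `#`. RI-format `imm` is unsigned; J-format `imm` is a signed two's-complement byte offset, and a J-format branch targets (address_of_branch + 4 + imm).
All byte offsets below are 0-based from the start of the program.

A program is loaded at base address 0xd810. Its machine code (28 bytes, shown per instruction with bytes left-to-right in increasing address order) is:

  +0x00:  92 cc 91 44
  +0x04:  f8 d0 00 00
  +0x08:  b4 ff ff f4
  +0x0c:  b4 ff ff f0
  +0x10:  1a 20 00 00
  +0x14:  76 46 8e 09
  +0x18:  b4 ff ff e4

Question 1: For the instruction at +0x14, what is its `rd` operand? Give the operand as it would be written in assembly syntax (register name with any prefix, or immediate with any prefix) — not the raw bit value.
+0x14: 76 46 8e 09 ⇒ word 0x76468e09 (big)
  op=0x76468e09>>24=0x76 ⇒ shli (RI)
  rd@[23:22]=0x1 ⇒ %r1
  imm@[21:0]=0x68e09 ⇒ #429577

%r1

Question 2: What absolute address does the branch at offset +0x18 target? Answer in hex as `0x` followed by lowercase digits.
0xd810

+0x18: b4 ff ff e4 ⇒ word 0xb4ffffe4 (big)
  op=0xb4ffffe4>>24=0xb4 ⇒ bl (J)
  [23:0] imm=16777188 (s24→-28) = #-28
  target = base 0xd810 + off 0x18 + 4 + imm -28 = 0xd810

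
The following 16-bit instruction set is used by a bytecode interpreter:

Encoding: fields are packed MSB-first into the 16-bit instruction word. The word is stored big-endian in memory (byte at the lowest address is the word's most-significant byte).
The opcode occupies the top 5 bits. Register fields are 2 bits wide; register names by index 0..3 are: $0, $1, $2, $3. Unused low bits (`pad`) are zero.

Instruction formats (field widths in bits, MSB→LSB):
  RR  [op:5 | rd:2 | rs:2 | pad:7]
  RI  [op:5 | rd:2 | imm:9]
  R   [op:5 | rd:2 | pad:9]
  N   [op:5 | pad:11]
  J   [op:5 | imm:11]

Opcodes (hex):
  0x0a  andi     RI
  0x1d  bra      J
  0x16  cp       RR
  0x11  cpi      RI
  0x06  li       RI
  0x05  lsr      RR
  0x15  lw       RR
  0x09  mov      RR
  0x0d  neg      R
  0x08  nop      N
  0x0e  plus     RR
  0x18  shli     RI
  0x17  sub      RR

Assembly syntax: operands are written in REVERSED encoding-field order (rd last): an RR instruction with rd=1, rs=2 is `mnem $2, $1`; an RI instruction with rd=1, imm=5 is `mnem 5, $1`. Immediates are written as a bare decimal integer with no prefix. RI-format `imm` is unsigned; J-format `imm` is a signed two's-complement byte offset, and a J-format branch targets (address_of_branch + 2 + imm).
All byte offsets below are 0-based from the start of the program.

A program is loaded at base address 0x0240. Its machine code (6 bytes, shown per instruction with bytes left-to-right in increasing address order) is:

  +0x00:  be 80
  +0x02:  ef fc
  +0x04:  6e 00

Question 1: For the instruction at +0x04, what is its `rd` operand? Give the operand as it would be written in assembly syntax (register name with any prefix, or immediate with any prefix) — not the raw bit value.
off 0x04: read 6e 00 as big → 0x6e00
  op=0x6e00>>11=0xd ⇒ neg (R)
  rd: (w>>9)&0x3=0x3 → $3

$3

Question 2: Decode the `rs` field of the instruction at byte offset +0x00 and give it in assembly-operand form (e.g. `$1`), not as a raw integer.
+0x00: be 80 ⇒ word 0xbe80 (big)
  top 5b → 0x17 → sub [RR]
  rd@[10:9]=0x3 ⇒ $3
  rs@[8:7]=0x1 ⇒ $1

$1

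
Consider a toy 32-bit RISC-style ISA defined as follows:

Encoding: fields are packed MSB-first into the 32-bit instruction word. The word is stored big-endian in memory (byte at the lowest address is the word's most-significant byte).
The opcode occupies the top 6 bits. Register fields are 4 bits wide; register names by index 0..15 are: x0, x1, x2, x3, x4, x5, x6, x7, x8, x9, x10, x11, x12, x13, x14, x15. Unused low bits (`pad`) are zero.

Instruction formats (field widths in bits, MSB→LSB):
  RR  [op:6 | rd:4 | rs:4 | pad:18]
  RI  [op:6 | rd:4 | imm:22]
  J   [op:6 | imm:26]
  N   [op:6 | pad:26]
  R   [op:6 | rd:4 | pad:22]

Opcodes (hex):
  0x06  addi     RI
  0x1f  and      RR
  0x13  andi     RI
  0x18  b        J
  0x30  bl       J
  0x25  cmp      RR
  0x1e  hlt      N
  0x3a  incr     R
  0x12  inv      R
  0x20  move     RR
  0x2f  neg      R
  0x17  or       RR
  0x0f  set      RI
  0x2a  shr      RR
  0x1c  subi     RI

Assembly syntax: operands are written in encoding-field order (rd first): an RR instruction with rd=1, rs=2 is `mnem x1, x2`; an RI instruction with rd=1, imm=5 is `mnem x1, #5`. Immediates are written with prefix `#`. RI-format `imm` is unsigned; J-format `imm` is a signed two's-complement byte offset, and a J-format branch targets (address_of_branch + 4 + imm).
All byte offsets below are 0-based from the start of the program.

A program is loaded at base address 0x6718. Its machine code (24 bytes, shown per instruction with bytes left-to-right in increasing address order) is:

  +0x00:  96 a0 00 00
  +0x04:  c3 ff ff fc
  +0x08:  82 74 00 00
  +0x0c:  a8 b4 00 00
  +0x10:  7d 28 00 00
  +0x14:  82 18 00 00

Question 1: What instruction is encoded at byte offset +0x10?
and x4, x10

@+10  big-endian(7d 28 00 00) = 0x7d280000
  top 6b → 0x1f → and [RR]
  rd@[25:22]=0x4 ⇒ x4
  rs@[21:18]=0xa ⇒ x10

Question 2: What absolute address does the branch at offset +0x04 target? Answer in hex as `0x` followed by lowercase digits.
off 0x04: read c3 ff ff fc as big → 0xc3fffffc
  opcode bits[31:26]=0x30: bl/J
  [25:0] imm=67108860 (s26→-4) = #-4
  target = base 0x6718 + off 0x04 + 4 + imm -4 = 0x671c

0x671c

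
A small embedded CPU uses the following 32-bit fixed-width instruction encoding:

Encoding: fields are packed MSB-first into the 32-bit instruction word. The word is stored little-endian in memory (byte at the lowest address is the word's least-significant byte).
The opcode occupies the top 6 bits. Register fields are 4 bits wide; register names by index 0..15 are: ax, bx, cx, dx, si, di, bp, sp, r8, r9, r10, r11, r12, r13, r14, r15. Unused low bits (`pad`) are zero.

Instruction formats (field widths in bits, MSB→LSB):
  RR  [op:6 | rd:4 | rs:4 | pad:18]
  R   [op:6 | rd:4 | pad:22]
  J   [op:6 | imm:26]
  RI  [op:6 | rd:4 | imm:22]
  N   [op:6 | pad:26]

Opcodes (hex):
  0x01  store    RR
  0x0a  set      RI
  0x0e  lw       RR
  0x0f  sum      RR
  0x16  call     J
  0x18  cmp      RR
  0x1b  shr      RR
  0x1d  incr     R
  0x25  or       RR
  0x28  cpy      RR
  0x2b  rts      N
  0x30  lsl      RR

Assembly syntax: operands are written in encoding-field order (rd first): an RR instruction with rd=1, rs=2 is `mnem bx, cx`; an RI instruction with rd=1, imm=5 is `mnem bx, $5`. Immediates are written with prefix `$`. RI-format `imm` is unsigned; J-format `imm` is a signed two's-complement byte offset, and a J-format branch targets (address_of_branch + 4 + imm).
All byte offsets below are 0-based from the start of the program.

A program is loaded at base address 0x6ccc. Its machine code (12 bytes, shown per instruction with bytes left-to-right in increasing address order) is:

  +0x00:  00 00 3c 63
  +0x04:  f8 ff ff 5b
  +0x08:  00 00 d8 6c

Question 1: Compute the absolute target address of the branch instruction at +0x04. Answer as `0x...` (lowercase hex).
@+04  little-endian(f8 ff ff 5b) = 0x5bfffff8
  op=0x5bfffff8>>26=0x16 ⇒ call (J)
  imm: (w>>0)&0x3ffffff=0x3fffff8 (s26→-8) → $-8
  target = base 0x6ccc + off 0x04 + 4 + imm -8 = 0x6ccc

0x6ccc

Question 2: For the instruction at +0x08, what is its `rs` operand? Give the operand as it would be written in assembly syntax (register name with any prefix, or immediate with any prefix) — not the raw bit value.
[08] 00 00 d8 6c → 0x6cd80000
  op=0x6cd80000>>26=0x1b ⇒ shr (RR)
  [25:22] rd=3 = dx
  [21:18] rs=6 = bp

bp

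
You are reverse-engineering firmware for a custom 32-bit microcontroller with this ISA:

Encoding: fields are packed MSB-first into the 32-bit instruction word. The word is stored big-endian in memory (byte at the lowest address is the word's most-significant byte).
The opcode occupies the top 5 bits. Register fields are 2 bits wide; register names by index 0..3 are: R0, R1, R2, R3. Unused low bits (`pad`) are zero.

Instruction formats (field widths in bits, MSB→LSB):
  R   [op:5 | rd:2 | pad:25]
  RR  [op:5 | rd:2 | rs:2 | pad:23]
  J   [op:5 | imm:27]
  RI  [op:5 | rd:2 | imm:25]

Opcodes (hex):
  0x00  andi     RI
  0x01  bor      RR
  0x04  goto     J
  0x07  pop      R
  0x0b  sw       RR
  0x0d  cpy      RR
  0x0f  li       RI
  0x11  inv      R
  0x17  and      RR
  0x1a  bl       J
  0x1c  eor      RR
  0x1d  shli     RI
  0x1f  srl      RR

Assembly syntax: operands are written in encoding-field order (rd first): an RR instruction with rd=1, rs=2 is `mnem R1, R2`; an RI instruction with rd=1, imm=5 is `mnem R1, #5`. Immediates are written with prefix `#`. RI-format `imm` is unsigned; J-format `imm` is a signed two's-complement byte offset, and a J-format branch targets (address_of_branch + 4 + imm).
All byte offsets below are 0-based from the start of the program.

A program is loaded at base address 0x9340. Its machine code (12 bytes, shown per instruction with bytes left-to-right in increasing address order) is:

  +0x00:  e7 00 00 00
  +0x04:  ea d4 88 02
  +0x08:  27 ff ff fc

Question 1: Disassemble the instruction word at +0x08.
goto #-4

off 0x08: read 27 ff ff fc as big → 0x27fffffc
  top 5b → 0x4 → goto [J]
  imm: (w>>0)&0x7ffffff=0x7fffffc (s27→-4) → #-4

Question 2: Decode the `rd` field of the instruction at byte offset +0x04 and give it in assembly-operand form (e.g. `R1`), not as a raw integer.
R1

+0x04: ea d4 88 02 ⇒ word 0xead48802 (big)
  top 5b → 0x1d → shli [RI]
  [26:25] rd=1 = R1
  [24:0] imm=13928450 = #13928450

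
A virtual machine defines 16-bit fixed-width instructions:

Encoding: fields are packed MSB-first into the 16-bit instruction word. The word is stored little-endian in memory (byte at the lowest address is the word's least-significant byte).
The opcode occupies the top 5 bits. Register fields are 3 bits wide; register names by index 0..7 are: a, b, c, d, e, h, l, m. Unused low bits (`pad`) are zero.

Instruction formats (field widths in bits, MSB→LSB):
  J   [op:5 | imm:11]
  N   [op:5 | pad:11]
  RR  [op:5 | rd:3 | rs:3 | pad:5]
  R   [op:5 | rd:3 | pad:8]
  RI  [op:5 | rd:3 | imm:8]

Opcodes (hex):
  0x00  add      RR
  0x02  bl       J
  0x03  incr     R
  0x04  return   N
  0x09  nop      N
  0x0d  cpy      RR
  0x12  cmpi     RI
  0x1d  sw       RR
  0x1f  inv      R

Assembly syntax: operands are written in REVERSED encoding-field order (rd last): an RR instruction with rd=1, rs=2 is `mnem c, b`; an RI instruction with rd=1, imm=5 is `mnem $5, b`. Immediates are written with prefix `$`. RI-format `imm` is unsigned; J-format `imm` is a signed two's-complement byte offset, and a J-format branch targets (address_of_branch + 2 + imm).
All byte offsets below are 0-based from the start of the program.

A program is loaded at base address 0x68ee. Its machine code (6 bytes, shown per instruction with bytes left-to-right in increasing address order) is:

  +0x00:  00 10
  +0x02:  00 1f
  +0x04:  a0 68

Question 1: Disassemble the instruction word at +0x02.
incr m

@+02  little-endian(00 1f) = 0x1f00
  op=0x1f00>>11=0x3 ⇒ incr (R)
  [10:8] rd=7 = m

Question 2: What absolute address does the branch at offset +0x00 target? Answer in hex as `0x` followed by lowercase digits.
0x68f0

off 0x00: read 00 10 as little → 0x1000
  top 5b → 0x2 → bl [J]
  imm: (w>>0)&0x7ff=0x0 → $0
  target = base 0x68ee + off 0x00 + 2 + imm 0 = 0x68f0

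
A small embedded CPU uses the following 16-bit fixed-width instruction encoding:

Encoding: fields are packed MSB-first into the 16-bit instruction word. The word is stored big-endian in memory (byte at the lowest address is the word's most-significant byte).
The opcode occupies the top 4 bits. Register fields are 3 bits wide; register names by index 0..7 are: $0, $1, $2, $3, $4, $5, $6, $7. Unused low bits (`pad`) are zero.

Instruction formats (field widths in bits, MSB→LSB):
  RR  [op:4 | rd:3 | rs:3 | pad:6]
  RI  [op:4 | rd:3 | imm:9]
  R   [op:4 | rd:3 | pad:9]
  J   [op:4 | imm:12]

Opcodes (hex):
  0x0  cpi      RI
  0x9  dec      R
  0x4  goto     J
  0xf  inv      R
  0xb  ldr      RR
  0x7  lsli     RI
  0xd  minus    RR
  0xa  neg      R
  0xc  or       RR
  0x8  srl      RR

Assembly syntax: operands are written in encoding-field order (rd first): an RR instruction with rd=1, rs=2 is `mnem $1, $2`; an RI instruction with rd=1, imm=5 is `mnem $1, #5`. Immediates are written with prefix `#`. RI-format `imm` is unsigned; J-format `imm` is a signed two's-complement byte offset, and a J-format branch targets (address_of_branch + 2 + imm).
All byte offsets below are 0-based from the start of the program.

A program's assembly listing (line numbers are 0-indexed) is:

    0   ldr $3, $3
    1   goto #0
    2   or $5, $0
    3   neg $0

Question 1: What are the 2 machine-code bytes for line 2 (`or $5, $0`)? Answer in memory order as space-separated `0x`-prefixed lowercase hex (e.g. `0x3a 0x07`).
L2: or op=0xc:4|rd=5:3|rs=0:3|pad=0:6 ⇒ 0xca00 ⇒ big ca 00

0xca 0x00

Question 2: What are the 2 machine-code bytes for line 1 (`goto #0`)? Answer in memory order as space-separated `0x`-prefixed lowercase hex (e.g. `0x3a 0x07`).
0x40 0x00

1. goto fields op=0x4:4|imm=0:12 → word 4000h → 40 00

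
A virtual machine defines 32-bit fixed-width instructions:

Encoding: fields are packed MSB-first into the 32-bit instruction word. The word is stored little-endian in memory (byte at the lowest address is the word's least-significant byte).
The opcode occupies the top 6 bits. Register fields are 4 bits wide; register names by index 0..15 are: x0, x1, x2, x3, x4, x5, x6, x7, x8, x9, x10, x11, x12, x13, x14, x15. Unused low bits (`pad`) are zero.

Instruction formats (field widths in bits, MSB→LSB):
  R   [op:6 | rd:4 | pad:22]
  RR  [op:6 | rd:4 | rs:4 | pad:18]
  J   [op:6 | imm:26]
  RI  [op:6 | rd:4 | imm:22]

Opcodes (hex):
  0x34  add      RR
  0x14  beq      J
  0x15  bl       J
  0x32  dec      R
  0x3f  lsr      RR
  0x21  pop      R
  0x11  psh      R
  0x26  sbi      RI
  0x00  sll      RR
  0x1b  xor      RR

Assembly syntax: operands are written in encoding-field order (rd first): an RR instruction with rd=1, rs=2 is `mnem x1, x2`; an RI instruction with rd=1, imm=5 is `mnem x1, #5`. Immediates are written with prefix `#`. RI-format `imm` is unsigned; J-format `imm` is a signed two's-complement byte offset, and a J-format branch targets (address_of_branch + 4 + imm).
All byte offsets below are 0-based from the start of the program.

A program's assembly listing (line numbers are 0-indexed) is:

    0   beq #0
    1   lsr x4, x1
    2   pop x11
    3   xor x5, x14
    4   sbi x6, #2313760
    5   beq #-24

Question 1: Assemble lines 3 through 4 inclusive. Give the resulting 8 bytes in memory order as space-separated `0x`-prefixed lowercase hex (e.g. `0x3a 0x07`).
0x00 0x00 0x78 0x6d 0x20 0x4e 0xa3 0x99

line 3 (xor): pack op=0x1b:6|rd=5:4|rs=14:4|pad=0:18 = 0x6d780000; little→ 00 00 78 6d
line 4 (sbi): pack op=0x26:6|rd=6:4|imm=2313760:22 = 0x99a34e20; little→ 20 4e a3 99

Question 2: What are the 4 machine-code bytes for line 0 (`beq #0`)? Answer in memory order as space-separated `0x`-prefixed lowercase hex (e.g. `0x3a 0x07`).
line 0 (beq): pack op=0x14:6|imm=0:26 = 0x50000000; little→ 00 00 00 50

0x00 0x00 0x00 0x50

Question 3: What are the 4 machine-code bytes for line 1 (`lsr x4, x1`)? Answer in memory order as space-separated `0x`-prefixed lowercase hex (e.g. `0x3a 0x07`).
0x00 0x00 0x04 0xfd

L1: lsr op=0x3f:6|rd=4:4|rs=1:4|pad=0:18 ⇒ 0xfd040000 ⇒ little 00 00 04 fd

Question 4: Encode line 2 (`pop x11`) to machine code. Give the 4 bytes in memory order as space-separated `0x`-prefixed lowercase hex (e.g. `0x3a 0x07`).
2. pop fields op=0x21:6|rd=11:4|pad=0:22 → word 86c00000h → 00 00 c0 86

0x00 0x00 0xc0 0x86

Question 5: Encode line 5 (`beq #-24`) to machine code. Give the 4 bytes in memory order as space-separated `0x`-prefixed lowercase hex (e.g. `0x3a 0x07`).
0xe8 0xff 0xff 0x53

5. beq fields op=0x14:6|imm=-24:26 → word 53ffffe8h → e8 ff ff 53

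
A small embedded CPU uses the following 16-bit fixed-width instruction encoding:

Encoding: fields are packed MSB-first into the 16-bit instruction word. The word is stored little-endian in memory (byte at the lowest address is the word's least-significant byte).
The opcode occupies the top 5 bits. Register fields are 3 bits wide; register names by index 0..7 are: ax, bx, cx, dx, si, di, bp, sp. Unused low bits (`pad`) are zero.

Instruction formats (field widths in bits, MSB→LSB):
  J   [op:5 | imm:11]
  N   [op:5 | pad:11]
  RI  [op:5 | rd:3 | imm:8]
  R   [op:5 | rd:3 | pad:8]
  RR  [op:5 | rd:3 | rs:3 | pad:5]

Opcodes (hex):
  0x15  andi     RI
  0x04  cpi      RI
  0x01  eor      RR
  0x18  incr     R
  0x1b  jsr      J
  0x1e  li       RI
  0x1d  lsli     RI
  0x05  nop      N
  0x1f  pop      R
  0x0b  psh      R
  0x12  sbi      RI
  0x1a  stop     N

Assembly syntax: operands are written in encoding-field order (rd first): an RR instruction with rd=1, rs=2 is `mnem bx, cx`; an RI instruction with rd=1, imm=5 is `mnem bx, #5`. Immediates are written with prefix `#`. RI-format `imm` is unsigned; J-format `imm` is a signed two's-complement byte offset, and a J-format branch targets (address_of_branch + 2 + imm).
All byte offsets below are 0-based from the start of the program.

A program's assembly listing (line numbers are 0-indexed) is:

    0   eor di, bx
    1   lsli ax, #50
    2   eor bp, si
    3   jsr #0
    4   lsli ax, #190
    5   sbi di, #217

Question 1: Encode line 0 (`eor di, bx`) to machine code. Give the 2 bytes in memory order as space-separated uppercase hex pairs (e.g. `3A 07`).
20 0D

line 0 (eor): pack op=0x1:5|rd=5:3|rs=1:3|pad=0:5 = 0x0d20; little→ 20 0d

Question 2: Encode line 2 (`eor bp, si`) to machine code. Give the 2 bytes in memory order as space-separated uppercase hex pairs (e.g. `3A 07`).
80 0E

line 2 (eor): pack op=0x1:5|rd=6:3|rs=4:3|pad=0:5 = 0x0e80; little→ 80 0e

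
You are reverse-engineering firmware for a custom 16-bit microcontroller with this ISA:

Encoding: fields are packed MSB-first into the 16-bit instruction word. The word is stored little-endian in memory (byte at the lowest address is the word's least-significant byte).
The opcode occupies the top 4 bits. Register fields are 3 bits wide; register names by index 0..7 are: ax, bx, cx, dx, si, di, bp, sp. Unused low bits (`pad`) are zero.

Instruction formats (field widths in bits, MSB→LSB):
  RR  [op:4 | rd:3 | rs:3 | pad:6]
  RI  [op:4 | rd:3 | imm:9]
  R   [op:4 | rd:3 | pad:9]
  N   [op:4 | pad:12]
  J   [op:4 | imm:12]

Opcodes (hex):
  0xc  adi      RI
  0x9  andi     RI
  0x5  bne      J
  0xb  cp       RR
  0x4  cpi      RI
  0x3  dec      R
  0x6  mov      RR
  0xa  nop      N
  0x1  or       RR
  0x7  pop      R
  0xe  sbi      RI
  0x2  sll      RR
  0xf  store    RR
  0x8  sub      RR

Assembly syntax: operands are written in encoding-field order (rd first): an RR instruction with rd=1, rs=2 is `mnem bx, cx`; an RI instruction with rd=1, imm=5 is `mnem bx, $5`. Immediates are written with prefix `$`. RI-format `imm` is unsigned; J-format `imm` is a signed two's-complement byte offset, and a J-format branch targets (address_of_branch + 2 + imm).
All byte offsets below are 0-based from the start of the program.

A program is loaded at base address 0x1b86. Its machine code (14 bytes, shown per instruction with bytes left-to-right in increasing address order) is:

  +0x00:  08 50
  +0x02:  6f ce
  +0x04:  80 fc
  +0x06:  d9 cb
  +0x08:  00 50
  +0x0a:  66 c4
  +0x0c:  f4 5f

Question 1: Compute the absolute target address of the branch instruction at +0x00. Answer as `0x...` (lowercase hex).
[00] 08 50 → 0x5008
  op=0x5008>>12=0x5 ⇒ bne (J)
  [11:0] imm=8 = $8
  target = base 0x1b86 + off 0x00 + 2 + imm 8 = 0x1b90

0x1b90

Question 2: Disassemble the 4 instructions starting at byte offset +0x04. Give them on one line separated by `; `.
+0x04: 80 fc ⇒ word 0xfc80 (little)
  top 4b → 0xf → store [RR]
  rd@[11:9]=0x6 ⇒ bp
  rs@[8:6]=0x2 ⇒ cx
+0x06: d9 cb ⇒ word 0xcbd9 (little)
  top 4b → 0xc → adi [RI]
  rd@[11:9]=0x5 ⇒ di
  imm@[8:0]=0x1d9 ⇒ $473
+0x08: 00 50 ⇒ word 0x5000 (little)
  top 4b → 0x5 → bne [J]
  imm@[11:0]=0x0 ⇒ $0
+0x0a: 66 c4 ⇒ word 0xc466 (little)
  top 4b → 0xc → adi [RI]
  rd@[11:9]=0x2 ⇒ cx
  imm@[8:0]=0x66 ⇒ $102

store bp, cx; adi di, $473; bne $0; adi cx, $102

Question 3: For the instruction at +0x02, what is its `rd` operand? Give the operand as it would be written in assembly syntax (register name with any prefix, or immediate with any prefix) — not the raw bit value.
+0x02: 6f ce ⇒ word 0xce6f (little)
  opcode bits[15:12]=0xc: adi/RI
  rd: (w>>9)&0x7=0x7 → sp
  imm: (w>>0)&0x1ff=0x6f → $111

sp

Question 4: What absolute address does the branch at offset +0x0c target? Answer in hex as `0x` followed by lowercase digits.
[0c] f4 5f → 0x5ff4
  top 4b → 0x5 → bne [J]
  imm: (w>>0)&0xfff=0xff4 (s12→-12) → $-12
  target = base 0x1b86 + off 0x0c + 2 + imm -12 = 0x1b88

0x1b88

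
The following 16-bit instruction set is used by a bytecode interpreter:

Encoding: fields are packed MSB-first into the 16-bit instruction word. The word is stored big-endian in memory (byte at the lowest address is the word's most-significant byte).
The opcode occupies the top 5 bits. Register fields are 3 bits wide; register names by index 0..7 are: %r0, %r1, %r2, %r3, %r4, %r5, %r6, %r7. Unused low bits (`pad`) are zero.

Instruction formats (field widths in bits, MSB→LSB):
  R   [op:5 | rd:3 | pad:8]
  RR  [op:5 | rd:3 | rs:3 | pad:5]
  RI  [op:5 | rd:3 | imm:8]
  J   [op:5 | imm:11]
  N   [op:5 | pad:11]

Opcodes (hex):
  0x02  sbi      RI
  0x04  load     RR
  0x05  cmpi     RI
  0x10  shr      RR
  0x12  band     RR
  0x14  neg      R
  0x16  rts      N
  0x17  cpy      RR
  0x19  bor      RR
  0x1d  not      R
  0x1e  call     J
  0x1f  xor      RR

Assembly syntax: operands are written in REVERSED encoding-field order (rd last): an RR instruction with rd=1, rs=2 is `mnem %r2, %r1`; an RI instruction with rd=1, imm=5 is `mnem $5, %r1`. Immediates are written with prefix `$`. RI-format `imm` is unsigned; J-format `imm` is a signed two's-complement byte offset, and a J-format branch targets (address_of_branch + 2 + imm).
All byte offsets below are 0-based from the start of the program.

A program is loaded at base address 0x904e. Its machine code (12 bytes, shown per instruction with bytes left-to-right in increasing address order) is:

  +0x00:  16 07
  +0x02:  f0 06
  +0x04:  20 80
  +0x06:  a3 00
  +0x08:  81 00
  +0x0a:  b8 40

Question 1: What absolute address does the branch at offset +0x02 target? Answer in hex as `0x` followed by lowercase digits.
@+02  big-endian(f0 06) = 0xf006
  opcode bits[15:11]=0x1e: call/J
  [10:0] imm=6 = $6
  target = base 0x904e + off 0x02 + 2 + imm 6 = 0x9058

0x9058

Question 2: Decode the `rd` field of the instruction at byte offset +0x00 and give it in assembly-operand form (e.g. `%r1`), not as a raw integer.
[00] 16 07 → 0x1607
  top 5b → 0x2 → sbi [RI]
  rd: (w>>8)&0x7=0x6 → %r6
  imm: (w>>0)&0xff=0x7 → $7

%r6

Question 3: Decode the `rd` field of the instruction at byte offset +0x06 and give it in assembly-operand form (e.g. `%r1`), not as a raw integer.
[06] a3 00 → 0xa300
  top 5b → 0x14 → neg [R]
  rd: (w>>8)&0x7=0x3 → %r3

%r3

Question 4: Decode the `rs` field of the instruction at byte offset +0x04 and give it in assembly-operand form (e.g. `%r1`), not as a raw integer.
+0x04: 20 80 ⇒ word 0x2080 (big)
  top 5b → 0x4 → load [RR]
  rd@[10:8]=0x0 ⇒ %r0
  rs@[7:5]=0x4 ⇒ %r4

%r4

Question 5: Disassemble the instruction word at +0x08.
shr %r0, %r1

[08] 81 00 → 0x8100
  top 5b → 0x10 → shr [RR]
  rd@[10:8]=0x1 ⇒ %r1
  rs@[7:5]=0x0 ⇒ %r0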